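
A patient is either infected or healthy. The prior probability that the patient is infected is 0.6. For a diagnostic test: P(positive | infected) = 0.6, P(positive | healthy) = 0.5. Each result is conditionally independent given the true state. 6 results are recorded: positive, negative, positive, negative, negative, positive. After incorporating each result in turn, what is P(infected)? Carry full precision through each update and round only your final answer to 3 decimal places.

0.570

Each posterior becomes the prior for the next update.
After 'positive': P(infected) = 0.6·0.6000 / (0.6·0.6000 + 0.5·0.4000) ≈ 0.6429
After 'negative': P(infected) = 0.4·0.6429 / (0.4·0.6429 + 0.5·0.3571) ≈ 0.5902
After 'positive': P(infected) = 0.6·0.5902 / (0.6·0.5902 + 0.5·0.4098) ≈ 0.6334
After 'negative': P(infected) = 0.4·0.6334 / (0.4·0.6334 + 0.5·0.3666) ≈ 0.5803
After 'negative': P(infected) = 0.4·0.5803 / (0.4·0.5803 + 0.5·0.4197) ≈ 0.5251
After 'positive': P(infected) = 0.6·0.5251 / (0.6·0.5251 + 0.5·0.4749) ≈ 0.5703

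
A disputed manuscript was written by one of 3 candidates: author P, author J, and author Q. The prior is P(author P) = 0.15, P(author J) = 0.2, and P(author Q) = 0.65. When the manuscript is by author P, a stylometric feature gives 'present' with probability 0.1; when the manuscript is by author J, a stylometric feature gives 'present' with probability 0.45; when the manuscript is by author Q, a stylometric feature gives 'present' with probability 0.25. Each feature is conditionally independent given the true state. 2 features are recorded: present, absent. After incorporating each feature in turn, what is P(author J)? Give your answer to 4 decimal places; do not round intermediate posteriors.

0.2677

After 'present': normaliser = 0.1·0.1500 + 0.45·0.2000 + 0.25·0.6500; P(author P) ≈ 0.0561, P(author J) ≈ 0.3364, P(author Q) ≈ 0.6075
After 'absent': normaliser = 0.9·0.0561 + 0.55·0.3364 + 0.75·0.6075; P(author P) ≈ 0.0730, P(author J) ≈ 0.2677, P(author Q) ≈ 0.6592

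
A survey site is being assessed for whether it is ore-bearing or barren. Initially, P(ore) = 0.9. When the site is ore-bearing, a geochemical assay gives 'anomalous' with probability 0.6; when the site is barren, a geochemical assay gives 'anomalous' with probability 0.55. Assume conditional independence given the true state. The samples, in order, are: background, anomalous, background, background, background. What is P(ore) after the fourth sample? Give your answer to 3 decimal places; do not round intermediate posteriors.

Each posterior becomes the prior for the next update.
After 'background': P(ore) = 0.4·0.9000 / (0.4·0.9000 + 0.45·0.1000) ≈ 0.8889
After 'anomalous': P(ore) = 0.6·0.8889 / (0.6·0.8889 + 0.55·0.1111) ≈ 0.8972
After 'background': P(ore) = 0.4·0.8972 / (0.4·0.8972 + 0.45·0.1028) ≈ 0.8858
After 'background': P(ore) = 0.4·0.8858 / (0.4·0.8858 + 0.45·0.1142) ≈ 0.8733

0.873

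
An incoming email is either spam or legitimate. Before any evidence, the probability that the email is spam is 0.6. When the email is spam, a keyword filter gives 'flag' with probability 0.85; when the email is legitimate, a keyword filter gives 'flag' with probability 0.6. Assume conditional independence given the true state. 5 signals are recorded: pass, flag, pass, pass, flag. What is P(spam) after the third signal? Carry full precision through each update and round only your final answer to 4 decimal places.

After 'pass': P(spam) = 0.15·0.6000 / (0.15·0.6000 + 0.4·0.4000) ≈ 0.3600
After 'flag': P(spam) = 0.85·0.3600 / (0.85·0.3600 + 0.6·0.6400) ≈ 0.4435
After 'pass': P(spam) = 0.15·0.4435 / (0.15·0.4435 + 0.4·0.5565) ≈ 0.2301

0.2301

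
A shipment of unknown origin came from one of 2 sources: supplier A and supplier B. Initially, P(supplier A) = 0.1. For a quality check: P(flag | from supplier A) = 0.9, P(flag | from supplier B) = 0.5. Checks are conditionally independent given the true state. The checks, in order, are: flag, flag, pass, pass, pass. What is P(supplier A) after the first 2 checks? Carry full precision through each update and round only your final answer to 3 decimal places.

After 'flag': P(supplier A) = 0.9·0.1000 / (0.9·0.1000 + 0.5·0.9000) ≈ 0.1667
After 'flag': P(supplier A) = 0.9·0.1667 / (0.9·0.1667 + 0.5·0.8333) ≈ 0.2647

0.265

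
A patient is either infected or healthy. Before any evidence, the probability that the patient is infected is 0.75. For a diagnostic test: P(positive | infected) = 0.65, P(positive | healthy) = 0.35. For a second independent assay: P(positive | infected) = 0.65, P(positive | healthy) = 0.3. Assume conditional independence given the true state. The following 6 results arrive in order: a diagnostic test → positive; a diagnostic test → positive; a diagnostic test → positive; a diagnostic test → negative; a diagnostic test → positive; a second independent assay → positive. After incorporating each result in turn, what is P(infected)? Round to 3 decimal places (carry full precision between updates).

0.977

After a diagnostic test='positive': P(infected) = 0.65·0.7500 / (0.65·0.7500 + 0.35·0.2500) ≈ 0.8478
After a diagnostic test='positive': P(infected) = 0.65·0.8478 / (0.65·0.8478 + 0.35·0.1522) ≈ 0.9119
After a diagnostic test='positive': P(infected) = 0.65·0.9119 / (0.65·0.9119 + 0.35·0.0881) ≈ 0.9505
After a diagnostic test='negative': P(infected) = 0.35·0.9505 / (0.35·0.9505 + 0.65·0.0495) ≈ 0.9119
After a diagnostic test='positive': P(infected) = 0.65·0.9119 / (0.65·0.9119 + 0.35·0.0881) ≈ 0.9505
After a second independent assay='positive': P(infected) = 0.65·0.9505 / (0.65·0.9505 + 0.3·0.0495) ≈ 0.9765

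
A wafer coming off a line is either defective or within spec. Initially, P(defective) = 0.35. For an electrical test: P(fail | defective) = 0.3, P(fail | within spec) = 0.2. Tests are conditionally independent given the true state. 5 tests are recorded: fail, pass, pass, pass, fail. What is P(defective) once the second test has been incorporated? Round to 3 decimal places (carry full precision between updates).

After 'fail': P(defective) = 0.3·0.3500 / (0.3·0.3500 + 0.2·0.6500) ≈ 0.4468
After 'pass': P(defective) = 0.7·0.4468 / (0.7·0.4468 + 0.8·0.5532) ≈ 0.4141

0.414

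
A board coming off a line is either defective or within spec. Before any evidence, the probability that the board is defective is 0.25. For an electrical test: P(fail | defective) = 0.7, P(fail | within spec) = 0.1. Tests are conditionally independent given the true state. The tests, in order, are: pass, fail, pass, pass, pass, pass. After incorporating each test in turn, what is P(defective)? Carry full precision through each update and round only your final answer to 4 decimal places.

After 'pass': P(defective) = 0.3·0.2500 / (0.3·0.2500 + 0.9·0.7500) ≈ 0.1000
After 'fail': P(defective) = 0.7·0.1000 / (0.7·0.1000 + 0.1·0.9000) ≈ 0.4375
After 'pass': P(defective) = 0.3·0.4375 / (0.3·0.4375 + 0.9·0.5625) ≈ 0.2059
After 'pass': P(defective) = 0.3·0.2059 / (0.3·0.2059 + 0.9·0.7941) ≈ 0.0795
After 'pass': P(defective) = 0.3·0.0795 / (0.3·0.0795 + 0.9·0.9205) ≈ 0.0280
After 'pass': P(defective) = 0.3·0.0280 / (0.3·0.0280 + 0.9·0.9720) ≈ 0.0095

0.0095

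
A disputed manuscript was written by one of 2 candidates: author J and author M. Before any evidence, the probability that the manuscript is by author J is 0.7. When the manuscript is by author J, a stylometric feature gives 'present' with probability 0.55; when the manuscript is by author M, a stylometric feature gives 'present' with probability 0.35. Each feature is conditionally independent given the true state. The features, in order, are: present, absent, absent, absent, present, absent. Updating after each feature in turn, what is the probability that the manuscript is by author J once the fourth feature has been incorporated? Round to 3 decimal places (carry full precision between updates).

After 'present': P(author J) = 0.55·0.7000 / (0.55·0.7000 + 0.35·0.3000) ≈ 0.7857
After 'absent': P(author J) = 0.45·0.7857 / (0.45·0.7857 + 0.65·0.2143) ≈ 0.7174
After 'absent': P(author J) = 0.45·0.7174 / (0.45·0.7174 + 0.65·0.2826) ≈ 0.6373
After 'absent': P(author J) = 0.45·0.6373 / (0.45·0.6373 + 0.65·0.3627) ≈ 0.5489

0.549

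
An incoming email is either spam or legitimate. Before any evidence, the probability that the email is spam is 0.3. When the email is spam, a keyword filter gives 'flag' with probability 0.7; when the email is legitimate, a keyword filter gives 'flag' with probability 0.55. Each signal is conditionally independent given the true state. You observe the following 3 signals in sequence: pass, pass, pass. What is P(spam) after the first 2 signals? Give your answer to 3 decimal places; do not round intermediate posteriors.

0.160

Apply Bayes' rule sequentially, carrying P(spam) forward.
After 'pass': P(spam) = 0.3·0.3000 / (0.3·0.3000 + 0.45·0.7000) ≈ 0.2222
After 'pass': P(spam) = 0.3·0.2222 / (0.3·0.2222 + 0.45·0.7778) ≈ 0.1600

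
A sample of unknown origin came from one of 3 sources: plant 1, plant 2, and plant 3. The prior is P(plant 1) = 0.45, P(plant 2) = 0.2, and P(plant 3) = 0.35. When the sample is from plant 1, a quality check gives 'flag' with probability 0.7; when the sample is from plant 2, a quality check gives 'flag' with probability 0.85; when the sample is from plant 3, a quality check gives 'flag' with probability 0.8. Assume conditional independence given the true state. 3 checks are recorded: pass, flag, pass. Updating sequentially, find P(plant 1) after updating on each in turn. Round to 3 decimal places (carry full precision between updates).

After 'pass': normaliser = 0.3·0.4500 + 0.15·0.2000 + 0.2·0.3500; P(plant 1) ≈ 0.5745, P(plant 2) ≈ 0.1277, P(plant 3) ≈ 0.2979
After 'flag': normaliser = 0.7·0.5745 + 0.85·0.1277 + 0.8·0.2979; P(plant 1) ≈ 0.5369, P(plant 2) ≈ 0.1449, P(plant 3) ≈ 0.3182
After 'pass': normaliser = 0.3·0.5369 + 0.15·0.1449 + 0.2·0.3182; P(plant 1) ≈ 0.6536, P(plant 2) ≈ 0.0882, P(plant 3) ≈ 0.2582

0.654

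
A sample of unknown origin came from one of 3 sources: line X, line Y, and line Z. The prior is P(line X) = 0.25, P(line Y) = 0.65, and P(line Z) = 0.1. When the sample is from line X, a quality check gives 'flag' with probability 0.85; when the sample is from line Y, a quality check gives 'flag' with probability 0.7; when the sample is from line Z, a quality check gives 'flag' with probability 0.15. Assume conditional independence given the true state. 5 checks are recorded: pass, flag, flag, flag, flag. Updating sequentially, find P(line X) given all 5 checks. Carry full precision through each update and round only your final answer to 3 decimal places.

After 'pass': normaliser = 0.15·0.2500 + 0.3·0.6500 + 0.85·0.1000; P(line X) ≈ 0.1181, P(line Y) ≈ 0.6142, P(line Z) ≈ 0.2677
After 'flag': normaliser = 0.85·0.1181 + 0.7·0.6142 + 0.15·0.2677; P(line X) ≈ 0.1760, P(line Y) ≈ 0.7536, P(line Z) ≈ 0.0704
After 'flag': normaliser = 0.85·0.1760 + 0.7·0.7536 + 0.15·0.0704; P(line X) ≈ 0.2175, P(line Y) ≈ 0.7671, P(line Z) ≈ 0.0154
After 'flag': normaliser = 0.85·0.2175 + 0.7·0.7671 + 0.15·0.0154; P(line X) ≈ 0.2553, P(line Y) ≈ 0.7415, P(line Z) ≈ 0.0032
After 'flag': normaliser = 0.85·0.2553 + 0.7·0.7415 + 0.15·0.0032; P(line X) ≈ 0.2946, P(line Y) ≈ 0.7047, P(line Z) ≈ 0.0006

0.295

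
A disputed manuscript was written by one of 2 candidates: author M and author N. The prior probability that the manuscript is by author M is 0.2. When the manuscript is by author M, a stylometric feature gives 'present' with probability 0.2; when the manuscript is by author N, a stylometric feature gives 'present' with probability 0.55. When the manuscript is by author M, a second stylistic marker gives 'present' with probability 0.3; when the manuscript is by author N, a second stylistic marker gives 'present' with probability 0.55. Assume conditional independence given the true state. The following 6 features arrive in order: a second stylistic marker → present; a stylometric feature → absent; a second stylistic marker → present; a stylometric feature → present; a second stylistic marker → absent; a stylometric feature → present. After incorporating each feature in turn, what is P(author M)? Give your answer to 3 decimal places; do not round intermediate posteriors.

Each posterior becomes the prior for the next update.
After a second stylistic marker='present': P(author M) = 0.3·0.2000 / (0.3·0.2000 + 0.55·0.8000) ≈ 0.1200
After a stylometric feature='absent': P(author M) = 0.8·0.1200 / (0.8·0.1200 + 0.45·0.8800) ≈ 0.1951
After a second stylistic marker='present': P(author M) = 0.3·0.1951 / (0.3·0.1951 + 0.55·0.8049) ≈ 0.1168
After a stylometric feature='present': P(author M) = 0.2·0.1168 / (0.2·0.1168 + 0.55·0.8832) ≈ 0.0459
After a second stylistic marker='absent': P(author M) = 0.7·0.0459 / (0.7·0.0459 + 0.45·0.9541) ≈ 0.0696
After a stylometric feature='present': P(author M) = 0.2·0.0696 / (0.2·0.0696 + 0.55·0.9304) ≈ 0.0265

0.026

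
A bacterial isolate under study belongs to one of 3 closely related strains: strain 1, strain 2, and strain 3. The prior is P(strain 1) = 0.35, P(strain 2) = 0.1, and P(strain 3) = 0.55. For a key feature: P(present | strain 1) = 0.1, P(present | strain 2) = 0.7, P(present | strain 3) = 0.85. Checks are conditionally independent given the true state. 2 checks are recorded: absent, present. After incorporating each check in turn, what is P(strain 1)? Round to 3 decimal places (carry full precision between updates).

0.257

After 'absent': normaliser = 0.9·0.3500 + 0.3·0.1000 + 0.15·0.5500; P(strain 1) ≈ 0.7368, P(strain 2) ≈ 0.0702, P(strain 3) ≈ 0.1930
After 'present': normaliser = 0.1·0.7368 + 0.7·0.0702 + 0.85·0.1930; P(strain 1) ≈ 0.2569, P(strain 2) ≈ 0.1713, P(strain 3) ≈ 0.5719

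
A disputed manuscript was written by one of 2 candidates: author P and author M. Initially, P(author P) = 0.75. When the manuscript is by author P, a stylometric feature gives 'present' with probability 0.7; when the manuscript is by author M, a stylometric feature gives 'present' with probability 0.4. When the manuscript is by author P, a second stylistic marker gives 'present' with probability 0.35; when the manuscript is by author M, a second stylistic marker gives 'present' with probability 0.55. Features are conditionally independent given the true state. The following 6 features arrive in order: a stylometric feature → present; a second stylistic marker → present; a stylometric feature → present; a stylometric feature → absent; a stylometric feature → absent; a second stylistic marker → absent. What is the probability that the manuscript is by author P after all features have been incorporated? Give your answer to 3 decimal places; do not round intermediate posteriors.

0.679

After a stylometric feature='present': P(author P) = 0.7·0.7500 / (0.7·0.7500 + 0.4·0.2500) ≈ 0.8400
After a second stylistic marker='present': P(author P) = 0.35·0.8400 / (0.35·0.8400 + 0.55·0.1600) ≈ 0.7696
After a stylometric feature='present': P(author P) = 0.7·0.7696 / (0.7·0.7696 + 0.4·0.2304) ≈ 0.8539
After a stylometric feature='absent': P(author P) = 0.3·0.8539 / (0.3·0.8539 + 0.6·0.1461) ≈ 0.7451
After a stylometric feature='absent': P(author P) = 0.3·0.7451 / (0.3·0.7451 + 0.6·0.2549) ≈ 0.5938
After a second stylistic marker='absent': P(author P) = 0.65·0.5938 / (0.65·0.5938 + 0.45·0.4062) ≈ 0.6786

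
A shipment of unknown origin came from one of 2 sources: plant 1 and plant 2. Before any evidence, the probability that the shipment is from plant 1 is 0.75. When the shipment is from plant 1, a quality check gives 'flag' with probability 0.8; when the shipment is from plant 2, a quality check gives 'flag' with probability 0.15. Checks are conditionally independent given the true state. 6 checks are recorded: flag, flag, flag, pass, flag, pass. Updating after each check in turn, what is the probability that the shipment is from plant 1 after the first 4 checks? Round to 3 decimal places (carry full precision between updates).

0.991

After 'flag': P(plant 1) = 0.8·0.7500 / (0.8·0.7500 + 0.15·0.2500) ≈ 0.9412
After 'flag': P(plant 1) = 0.8·0.9412 / (0.8·0.9412 + 0.15·0.0588) ≈ 0.9884
After 'flag': P(plant 1) = 0.8·0.9884 / (0.8·0.9884 + 0.15·0.0116) ≈ 0.9978
After 'pass': P(plant 1) = 0.2·0.9978 / (0.2·0.9978 + 0.85·0.0022) ≈ 0.9907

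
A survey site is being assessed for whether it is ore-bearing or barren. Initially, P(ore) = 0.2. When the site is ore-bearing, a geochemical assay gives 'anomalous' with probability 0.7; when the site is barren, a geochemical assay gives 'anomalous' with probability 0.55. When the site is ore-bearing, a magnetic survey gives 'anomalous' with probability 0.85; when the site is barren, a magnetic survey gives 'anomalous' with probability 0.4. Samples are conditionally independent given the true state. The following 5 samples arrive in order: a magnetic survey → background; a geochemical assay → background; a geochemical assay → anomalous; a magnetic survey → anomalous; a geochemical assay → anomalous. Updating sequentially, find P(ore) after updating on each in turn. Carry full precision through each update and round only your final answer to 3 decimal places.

0.125

After a magnetic survey='background': P(ore) = 0.15·0.2000 / (0.15·0.2000 + 0.6·0.8000) ≈ 0.0588
After a geochemical assay='background': P(ore) = 0.3·0.0588 / (0.3·0.0588 + 0.45·0.9412) ≈ 0.0400
After a geochemical assay='anomalous': P(ore) = 0.7·0.0400 / (0.7·0.0400 + 0.55·0.9600) ≈ 0.0504
After a magnetic survey='anomalous': P(ore) = 0.85·0.0504 / (0.85·0.0504 + 0.4·0.9496) ≈ 0.1013
After a geochemical assay='anomalous': P(ore) = 0.7·0.1013 / (0.7·0.1013 + 0.55·0.8987) ≈ 0.1254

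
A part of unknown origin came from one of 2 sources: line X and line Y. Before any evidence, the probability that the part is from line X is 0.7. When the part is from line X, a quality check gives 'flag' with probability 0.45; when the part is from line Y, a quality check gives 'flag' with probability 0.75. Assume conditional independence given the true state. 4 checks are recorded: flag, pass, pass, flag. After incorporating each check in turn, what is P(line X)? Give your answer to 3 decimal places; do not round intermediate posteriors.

After 'flag': P(line X) = 0.45·0.7000 / (0.45·0.7000 + 0.75·0.3000) ≈ 0.5833
After 'pass': P(line X) = 0.55·0.5833 / (0.55·0.5833 + 0.25·0.4167) ≈ 0.7549
After 'pass': P(line X) = 0.55·0.7549 / (0.55·0.7549 + 0.25·0.2451) ≈ 0.8714
After 'flag': P(line X) = 0.45·0.8714 / (0.45·0.8714 + 0.75·0.1286) ≈ 0.8026

0.803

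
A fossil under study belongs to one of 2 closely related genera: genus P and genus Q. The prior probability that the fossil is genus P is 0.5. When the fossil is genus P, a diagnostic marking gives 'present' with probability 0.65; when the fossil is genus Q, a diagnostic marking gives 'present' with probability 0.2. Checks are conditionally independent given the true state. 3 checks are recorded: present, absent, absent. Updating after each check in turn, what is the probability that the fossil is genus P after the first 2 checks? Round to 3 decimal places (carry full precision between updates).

After 'present': P(genus P) = 0.65·0.5000 / (0.65·0.5000 + 0.2·0.5000) ≈ 0.7647
After 'absent': P(genus P) = 0.35·0.7647 / (0.35·0.7647 + 0.8·0.2353) ≈ 0.5871

0.587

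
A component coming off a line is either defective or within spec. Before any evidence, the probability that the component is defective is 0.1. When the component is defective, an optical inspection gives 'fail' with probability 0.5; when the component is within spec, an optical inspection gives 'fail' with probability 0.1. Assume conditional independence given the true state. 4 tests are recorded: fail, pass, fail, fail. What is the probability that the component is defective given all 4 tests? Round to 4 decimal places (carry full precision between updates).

0.8853

After 'fail': P(defective) = 0.5·0.1000 / (0.5·0.1000 + 0.1·0.9000) ≈ 0.3571
After 'pass': P(defective) = 0.5·0.3571 / (0.5·0.3571 + 0.9·0.6429) ≈ 0.2358
After 'fail': P(defective) = 0.5·0.2358 / (0.5·0.2358 + 0.1·0.7642) ≈ 0.6068
After 'fail': P(defective) = 0.5·0.6068 / (0.5·0.6068 + 0.1·0.3932) ≈ 0.8853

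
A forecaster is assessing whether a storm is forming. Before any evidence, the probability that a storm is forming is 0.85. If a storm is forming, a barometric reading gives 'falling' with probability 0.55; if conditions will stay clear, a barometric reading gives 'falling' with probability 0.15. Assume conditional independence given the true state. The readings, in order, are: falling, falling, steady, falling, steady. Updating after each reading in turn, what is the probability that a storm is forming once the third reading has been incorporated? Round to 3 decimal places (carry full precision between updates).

Apply Bayes' rule sequentially, carrying P(storm) forward.
After 'falling': P(storm) = 0.55·0.8500 / (0.55·0.8500 + 0.15·0.1500) ≈ 0.9541
After 'falling': P(storm) = 0.55·0.9541 / (0.55·0.9541 + 0.15·0.0459) ≈ 0.9870
After 'steady': P(storm) = 0.45·0.9870 / (0.45·0.9870 + 0.85·0.0130) ≈ 0.9758

0.976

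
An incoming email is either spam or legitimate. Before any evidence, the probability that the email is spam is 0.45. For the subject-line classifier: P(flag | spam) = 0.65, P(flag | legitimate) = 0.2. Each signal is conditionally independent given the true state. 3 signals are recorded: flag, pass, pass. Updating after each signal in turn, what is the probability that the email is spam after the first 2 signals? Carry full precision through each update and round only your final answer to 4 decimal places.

0.5378

Each posterior becomes the prior for the next update.
After 'flag': P(spam) = 0.65·0.4500 / (0.65·0.4500 + 0.2·0.5500) ≈ 0.7267
After 'pass': P(spam) = 0.35·0.7267 / (0.35·0.7267 + 0.8·0.2733) ≈ 0.5378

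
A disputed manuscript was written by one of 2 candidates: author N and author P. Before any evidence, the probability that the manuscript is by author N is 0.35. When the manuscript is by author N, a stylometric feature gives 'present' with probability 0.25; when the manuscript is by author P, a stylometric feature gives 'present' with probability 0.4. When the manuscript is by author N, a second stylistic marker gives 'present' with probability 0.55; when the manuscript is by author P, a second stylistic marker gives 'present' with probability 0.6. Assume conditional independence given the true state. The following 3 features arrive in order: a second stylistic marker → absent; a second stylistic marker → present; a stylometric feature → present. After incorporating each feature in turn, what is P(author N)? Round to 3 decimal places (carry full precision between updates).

0.258

After a second stylistic marker='absent': P(author N) = 0.45·0.3500 / (0.45·0.3500 + 0.4·0.6500) ≈ 0.3772
After a second stylistic marker='present': P(author N) = 0.55·0.3772 / (0.55·0.3772 + 0.6·0.6228) ≈ 0.3570
After a stylometric feature='present': P(author N) = 0.25·0.3570 / (0.25·0.3570 + 0.4·0.6430) ≈ 0.2576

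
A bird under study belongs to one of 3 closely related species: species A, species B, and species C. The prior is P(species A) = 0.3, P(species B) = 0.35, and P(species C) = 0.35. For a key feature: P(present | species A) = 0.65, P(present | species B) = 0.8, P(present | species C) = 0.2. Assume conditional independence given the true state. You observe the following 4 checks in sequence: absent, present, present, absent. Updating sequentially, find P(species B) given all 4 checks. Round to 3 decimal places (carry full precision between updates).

0.268

After 'absent': normaliser = 0.35·0.3000 + 0.2·0.3500 + 0.8·0.3500; P(species A) ≈ 0.2308, P(species B) ≈ 0.1538, P(species C) ≈ 0.6154
After 'present': normaliser = 0.65·0.2308 + 0.8·0.1538 + 0.2·0.6154; P(species A) ≈ 0.3786, P(species B) ≈ 0.3107, P(species C) ≈ 0.3107
After 'present': normaliser = 0.65·0.3786 + 0.8·0.3107 + 0.2·0.3107; P(species A) ≈ 0.4420, P(species B) ≈ 0.4464, P(species C) ≈ 0.1116
After 'absent': normaliser = 0.35·0.4420 + 0.2·0.4464 + 0.8·0.1116; P(species A) ≈ 0.4642, P(species B) ≈ 0.2679, P(species C) ≈ 0.2679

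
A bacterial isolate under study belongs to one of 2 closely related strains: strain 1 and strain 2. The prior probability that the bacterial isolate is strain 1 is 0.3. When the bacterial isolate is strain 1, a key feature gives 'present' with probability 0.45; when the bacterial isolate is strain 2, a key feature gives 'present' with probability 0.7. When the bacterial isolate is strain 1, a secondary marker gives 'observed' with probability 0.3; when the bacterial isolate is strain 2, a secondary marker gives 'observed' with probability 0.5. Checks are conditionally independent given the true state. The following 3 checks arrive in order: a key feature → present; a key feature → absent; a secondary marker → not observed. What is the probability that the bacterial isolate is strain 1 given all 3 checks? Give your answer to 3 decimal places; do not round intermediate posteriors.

After a key feature='present': P(strain 1) = 0.45·0.3000 / (0.45·0.3000 + 0.7·0.7000) ≈ 0.2160
After a key feature='absent': P(strain 1) = 0.55·0.2160 / (0.55·0.2160 + 0.3·0.7840) ≈ 0.3356
After a secondary marker='not observed': P(strain 1) = 0.7·0.3356 / (0.7·0.3356 + 0.5·0.6644) ≈ 0.4142

0.414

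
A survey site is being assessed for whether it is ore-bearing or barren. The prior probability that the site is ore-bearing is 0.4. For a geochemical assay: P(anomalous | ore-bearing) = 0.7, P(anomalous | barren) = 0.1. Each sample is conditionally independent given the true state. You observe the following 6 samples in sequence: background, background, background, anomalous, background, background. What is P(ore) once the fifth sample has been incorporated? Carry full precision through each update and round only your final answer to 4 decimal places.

After 'background': P(ore) = 0.3·0.4000 / (0.3·0.4000 + 0.9·0.6000) ≈ 0.1818
After 'background': P(ore) = 0.3·0.1818 / (0.3·0.1818 + 0.9·0.8182) ≈ 0.0690
After 'background': P(ore) = 0.3·0.0690 / (0.3·0.0690 + 0.9·0.9310) ≈ 0.0241
After 'anomalous': P(ore) = 0.7·0.0241 / (0.7·0.0241 + 0.1·0.9759) ≈ 0.1474
After 'background': P(ore) = 0.3·0.1474 / (0.3·0.1474 + 0.9·0.8526) ≈ 0.0545

0.0545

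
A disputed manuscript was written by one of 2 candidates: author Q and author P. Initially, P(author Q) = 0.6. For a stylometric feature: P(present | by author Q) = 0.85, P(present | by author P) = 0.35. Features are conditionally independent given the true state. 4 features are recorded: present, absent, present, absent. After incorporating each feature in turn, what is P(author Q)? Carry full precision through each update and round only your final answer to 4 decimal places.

0.3203

After 'present': P(author Q) = 0.85·0.6000 / (0.85·0.6000 + 0.35·0.4000) ≈ 0.7846
After 'absent': P(author Q) = 0.15·0.7846 / (0.15·0.7846 + 0.65·0.2154) ≈ 0.4567
After 'present': P(author Q) = 0.85·0.4567 / (0.85·0.4567 + 0.35·0.5433) ≈ 0.6712
After 'absent': P(author Q) = 0.15·0.6712 / (0.15·0.6712 + 0.65·0.3288) ≈ 0.3203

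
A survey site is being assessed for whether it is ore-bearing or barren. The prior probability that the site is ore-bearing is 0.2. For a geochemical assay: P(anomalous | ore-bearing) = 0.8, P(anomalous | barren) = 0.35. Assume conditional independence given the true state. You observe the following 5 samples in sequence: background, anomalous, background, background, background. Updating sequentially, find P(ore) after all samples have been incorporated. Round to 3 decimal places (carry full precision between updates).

0.005

After 'background': P(ore) = 0.2·0.2000 / (0.2·0.2000 + 0.65·0.8000) ≈ 0.0714
After 'anomalous': P(ore) = 0.8·0.0714 / (0.8·0.0714 + 0.35·0.9286) ≈ 0.1495
After 'background': P(ore) = 0.2·0.1495 / (0.2·0.1495 + 0.65·0.8505) ≈ 0.0513
After 'background': P(ore) = 0.2·0.0513 / (0.2·0.0513 + 0.65·0.9487) ≈ 0.0164
After 'background': P(ore) = 0.2·0.0164 / (0.2·0.0164 + 0.65·0.9836) ≈ 0.0051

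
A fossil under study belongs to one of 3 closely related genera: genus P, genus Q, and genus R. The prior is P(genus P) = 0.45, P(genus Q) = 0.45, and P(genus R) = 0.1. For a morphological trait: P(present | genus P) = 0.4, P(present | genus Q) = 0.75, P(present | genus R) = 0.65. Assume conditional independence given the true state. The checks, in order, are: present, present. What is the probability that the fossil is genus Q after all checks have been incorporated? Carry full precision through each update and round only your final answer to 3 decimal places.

Apply Bayes' rule sequentially, carrying P(genus Q) forward.
After 'present': normaliser = 0.4·0.4500 + 0.75·0.4500 + 0.65·0.1000; P(genus P) ≈ 0.3090, P(genus Q) ≈ 0.5794, P(genus R) ≈ 0.1116
After 'present': normaliser = 0.4·0.3090 + 0.75·0.5794 + 0.65·0.1116; P(genus P) ≈ 0.1960, P(genus Q) ≈ 0.6890, P(genus R) ≈ 0.1150

0.689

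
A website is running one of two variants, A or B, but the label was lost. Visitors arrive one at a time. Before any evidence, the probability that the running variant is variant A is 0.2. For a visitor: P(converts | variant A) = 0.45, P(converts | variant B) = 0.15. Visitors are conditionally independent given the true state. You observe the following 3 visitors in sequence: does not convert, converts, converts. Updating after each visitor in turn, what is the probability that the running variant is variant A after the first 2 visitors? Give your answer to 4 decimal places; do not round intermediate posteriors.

Each posterior becomes the prior for the next update.
After 'does not convert': P(A) = 0.55·0.2000 / (0.55·0.2000 + 0.85·0.8000) ≈ 0.1392
After 'converts': P(A) = 0.45·0.1392 / (0.45·0.1392 + 0.15·0.8608) ≈ 0.3267

0.3267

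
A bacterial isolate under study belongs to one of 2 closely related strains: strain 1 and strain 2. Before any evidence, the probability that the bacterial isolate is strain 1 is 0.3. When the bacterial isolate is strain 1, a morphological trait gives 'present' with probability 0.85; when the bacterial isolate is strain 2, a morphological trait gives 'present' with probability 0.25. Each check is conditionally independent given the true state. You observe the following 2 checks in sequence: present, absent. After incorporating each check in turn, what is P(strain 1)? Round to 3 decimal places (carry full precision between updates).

After 'present': P(strain 1) = 0.85·0.3000 / (0.85·0.3000 + 0.25·0.7000) ≈ 0.5930
After 'absent': P(strain 1) = 0.15·0.5930 / (0.15·0.5930 + 0.75·0.4070) ≈ 0.2257

0.226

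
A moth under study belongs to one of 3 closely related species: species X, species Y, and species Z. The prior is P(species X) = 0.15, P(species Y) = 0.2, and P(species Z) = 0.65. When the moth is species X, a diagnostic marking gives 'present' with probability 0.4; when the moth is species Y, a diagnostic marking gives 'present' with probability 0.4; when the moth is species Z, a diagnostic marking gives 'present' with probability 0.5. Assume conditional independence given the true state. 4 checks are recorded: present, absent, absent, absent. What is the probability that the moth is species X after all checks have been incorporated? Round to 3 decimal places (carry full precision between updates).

Each posterior becomes the prior for the next update.
After 'present': normaliser = 0.4·0.1500 + 0.4·0.2000 + 0.5·0.6500; P(species X) ≈ 0.1290, P(species Y) ≈ 0.1720, P(species Z) ≈ 0.6989
After 'absent': normaliser = 0.6·0.1290 + 0.6·0.1720 + 0.5·0.6989; P(species X) ≈ 0.1460, P(species Y) ≈ 0.1947, P(species Z) ≈ 0.6592
After 'absent': normaliser = 0.6·0.1460 + 0.6·0.1947 + 0.5·0.6592; P(species X) ≈ 0.1641, P(species Y) ≈ 0.2188, P(species Z) ≈ 0.6172
After 'absent': normaliser = 0.6·0.1641 + 0.6·0.2188 + 0.5·0.6172; P(species X) ≈ 0.1829, P(species Y) ≈ 0.2438, P(species Z) ≈ 0.5733

0.183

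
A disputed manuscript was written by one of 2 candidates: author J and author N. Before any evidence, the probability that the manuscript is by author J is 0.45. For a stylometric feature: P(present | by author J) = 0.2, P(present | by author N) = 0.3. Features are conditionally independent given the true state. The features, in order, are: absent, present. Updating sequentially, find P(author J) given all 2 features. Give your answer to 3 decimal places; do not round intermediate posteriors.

0.384

After 'absent': P(author J) = 0.8·0.4500 / (0.8·0.4500 + 0.7·0.5500) ≈ 0.4832
After 'present': P(author J) = 0.2·0.4832 / (0.2·0.4832 + 0.3·0.5168) ≈ 0.3840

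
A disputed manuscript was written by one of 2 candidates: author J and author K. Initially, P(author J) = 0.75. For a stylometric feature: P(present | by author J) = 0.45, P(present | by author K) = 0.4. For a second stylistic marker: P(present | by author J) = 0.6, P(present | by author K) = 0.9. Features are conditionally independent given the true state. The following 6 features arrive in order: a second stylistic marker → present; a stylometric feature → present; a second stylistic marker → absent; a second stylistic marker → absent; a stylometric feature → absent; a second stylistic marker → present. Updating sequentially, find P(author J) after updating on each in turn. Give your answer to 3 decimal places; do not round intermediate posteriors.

0.957

After a second stylistic marker='present': P(author J) = 0.6·0.7500 / (0.6·0.7500 + 0.9·0.2500) ≈ 0.6667
After a stylometric feature='present': P(author J) = 0.45·0.6667 / (0.45·0.6667 + 0.4·0.3333) ≈ 0.6923
After a second stylistic marker='absent': P(author J) = 0.4·0.6923 / (0.4·0.6923 + 0.1·0.3077) ≈ 0.9000
After a second stylistic marker='absent': P(author J) = 0.4·0.9000 / (0.4·0.9000 + 0.1·0.1000) ≈ 0.9730
After a stylometric feature='absent': P(author J) = 0.55·0.9730 / (0.55·0.9730 + 0.6·0.0270) ≈ 0.9706
After a second stylistic marker='present': P(author J) = 0.6·0.9706 / (0.6·0.9706 + 0.9·0.0294) ≈ 0.9565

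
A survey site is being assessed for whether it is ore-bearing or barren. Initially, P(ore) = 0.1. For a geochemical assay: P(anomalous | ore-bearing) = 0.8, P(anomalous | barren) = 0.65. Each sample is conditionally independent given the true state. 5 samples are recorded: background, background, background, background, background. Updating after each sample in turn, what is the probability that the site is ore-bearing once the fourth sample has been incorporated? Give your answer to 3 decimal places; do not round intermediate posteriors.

0.012

After 'background': P(ore) = 0.2·0.1000 / (0.2·0.1000 + 0.35·0.9000) ≈ 0.0597
After 'background': P(ore) = 0.2·0.0597 / (0.2·0.0597 + 0.35·0.9403) ≈ 0.0350
After 'background': P(ore) = 0.2·0.0350 / (0.2·0.0350 + 0.35·0.9650) ≈ 0.0203
After 'background': P(ore) = 0.2·0.0203 / (0.2·0.0203 + 0.35·0.9797) ≈ 0.0117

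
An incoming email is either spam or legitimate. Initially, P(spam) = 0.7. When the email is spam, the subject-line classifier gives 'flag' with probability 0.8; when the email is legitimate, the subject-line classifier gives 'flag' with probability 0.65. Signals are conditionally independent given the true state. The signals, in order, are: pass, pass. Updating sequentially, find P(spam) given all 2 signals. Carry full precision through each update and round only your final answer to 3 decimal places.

0.432

After 'pass': P(spam) = 0.2·0.7000 / (0.2·0.7000 + 0.35·0.3000) ≈ 0.5714
After 'pass': P(spam) = 0.2·0.5714 / (0.2·0.5714 + 0.35·0.4286) ≈ 0.4324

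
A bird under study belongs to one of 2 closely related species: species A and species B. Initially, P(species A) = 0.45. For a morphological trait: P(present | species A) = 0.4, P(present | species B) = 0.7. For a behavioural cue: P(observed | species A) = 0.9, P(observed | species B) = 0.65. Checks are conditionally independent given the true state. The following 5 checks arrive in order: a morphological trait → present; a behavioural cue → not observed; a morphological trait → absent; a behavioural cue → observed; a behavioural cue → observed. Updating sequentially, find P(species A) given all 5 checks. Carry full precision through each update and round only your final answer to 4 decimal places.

After a morphological trait='present': P(species A) = 0.4·0.4500 / (0.4·0.4500 + 0.7·0.5500) ≈ 0.3186
After a behavioural cue='not observed': P(species A) = 0.1·0.3186 / (0.1·0.3186 + 0.35·0.6814) ≈ 0.1178
After a morphological trait='absent': P(species A) = 0.6·0.1178 / (0.6·0.1178 + 0.3·0.8822) ≈ 0.2108
After a behavioural cue='observed': P(species A) = 0.9·0.2108 / (0.9·0.2108 + 0.65·0.7892) ≈ 0.2700
After a behavioural cue='observed': P(species A) = 0.9·0.2700 / (0.9·0.2700 + 0.65·0.7300) ≈ 0.3387

0.3387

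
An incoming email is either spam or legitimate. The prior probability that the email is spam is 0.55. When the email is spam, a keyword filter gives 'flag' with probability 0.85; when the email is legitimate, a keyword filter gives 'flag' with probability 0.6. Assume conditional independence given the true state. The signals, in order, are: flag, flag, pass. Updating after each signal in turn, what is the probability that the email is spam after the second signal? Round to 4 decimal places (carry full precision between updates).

After 'flag': P(spam) = 0.85·0.5500 / (0.85·0.5500 + 0.6·0.4500) ≈ 0.6339
After 'flag': P(spam) = 0.85·0.6339 / (0.85·0.6339 + 0.6·0.3661) ≈ 0.7104

0.7104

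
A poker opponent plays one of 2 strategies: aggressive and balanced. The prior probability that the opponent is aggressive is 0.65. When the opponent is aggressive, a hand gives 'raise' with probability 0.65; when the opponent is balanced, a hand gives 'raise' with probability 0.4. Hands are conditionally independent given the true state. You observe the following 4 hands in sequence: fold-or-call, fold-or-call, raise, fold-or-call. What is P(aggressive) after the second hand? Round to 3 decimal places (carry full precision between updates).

Each posterior becomes the prior for the next update.
After 'fold-or-call': P(aggressive) = 0.35·0.6500 / (0.35·0.6500 + 0.6·0.3500) ≈ 0.5200
After 'fold-or-call': P(aggressive) = 0.35·0.5200 / (0.35·0.5200 + 0.6·0.4800) ≈ 0.3872

0.387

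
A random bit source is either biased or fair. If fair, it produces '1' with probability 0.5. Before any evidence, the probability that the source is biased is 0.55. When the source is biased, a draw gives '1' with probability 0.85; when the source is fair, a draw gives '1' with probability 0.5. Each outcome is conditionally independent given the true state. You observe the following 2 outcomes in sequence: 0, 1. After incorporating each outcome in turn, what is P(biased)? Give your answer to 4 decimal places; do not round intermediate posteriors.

After '0': P(biased) = 0.15·0.5500 / (0.15·0.5500 + 0.5·0.4500) ≈ 0.2683
After '1': P(biased) = 0.85·0.2683 / (0.85·0.2683 + 0.5·0.7317) ≈ 0.3840

0.3840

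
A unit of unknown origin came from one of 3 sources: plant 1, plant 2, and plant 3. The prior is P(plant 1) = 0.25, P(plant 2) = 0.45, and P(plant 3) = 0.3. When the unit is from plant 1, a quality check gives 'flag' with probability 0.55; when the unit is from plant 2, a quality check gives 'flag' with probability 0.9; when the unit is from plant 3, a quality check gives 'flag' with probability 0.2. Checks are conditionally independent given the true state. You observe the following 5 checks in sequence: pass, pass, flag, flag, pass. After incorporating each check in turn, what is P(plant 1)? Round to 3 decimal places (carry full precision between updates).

0.514

After 'pass': normaliser = 0.45·0.2500 + 0.1·0.4500 + 0.8·0.3000; P(plant 1) ≈ 0.2830, P(plant 2) ≈ 0.1132, P(plant 3) ≈ 0.6038
After 'pass': normaliser = 0.45·0.2830 + 0.1·0.1132 + 0.8·0.6038; P(plant 1) ≈ 0.2049, P(plant 2) ≈ 0.0182, P(plant 3) ≈ 0.7769
After 'flag': normaliser = 0.55·0.2049 + 0.9·0.0182 + 0.2·0.7769; P(plant 1) ≈ 0.3961, P(plant 2) ≈ 0.0576, P(plant 3) ≈ 0.5463
After 'flag': normaliser = 0.55·0.3961 + 0.9·0.0576 + 0.2·0.5463; P(plant 1) ≈ 0.5749, P(plant 2) ≈ 0.1368, P(plant 3) ≈ 0.2883
After 'pass': normaliser = 0.45·0.5749 + 0.1·0.1368 + 0.8·0.2883; P(plant 1) ≈ 0.5143, P(plant 2) ≈ 0.0272, P(plant 3) ≈ 0.4585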